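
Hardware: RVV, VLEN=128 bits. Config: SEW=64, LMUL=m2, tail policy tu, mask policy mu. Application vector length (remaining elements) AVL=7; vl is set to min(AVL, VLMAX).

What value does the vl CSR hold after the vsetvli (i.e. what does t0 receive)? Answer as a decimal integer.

vl = 4

lanes per group: 128·2/64 = 4
vl = min(AVL, VLMAX) = min(7, 4) = 4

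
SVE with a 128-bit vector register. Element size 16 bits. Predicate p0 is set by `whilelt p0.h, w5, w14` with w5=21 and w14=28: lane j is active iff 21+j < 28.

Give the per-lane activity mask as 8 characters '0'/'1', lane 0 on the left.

predicate = 11111110

lane count: 128 div 16 = 8
whilelt: lane j active iff 21+j < 28 → j < 7 → 7 active
bits (lane 0 leftmost): 11111110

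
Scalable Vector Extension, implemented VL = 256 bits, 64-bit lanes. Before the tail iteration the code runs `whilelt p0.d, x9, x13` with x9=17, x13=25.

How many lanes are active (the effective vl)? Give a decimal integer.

register lanes = 256/64 = 4
whilelt: lane j active iff 17+j < 25 → j < 8 → 4 active

vl = 4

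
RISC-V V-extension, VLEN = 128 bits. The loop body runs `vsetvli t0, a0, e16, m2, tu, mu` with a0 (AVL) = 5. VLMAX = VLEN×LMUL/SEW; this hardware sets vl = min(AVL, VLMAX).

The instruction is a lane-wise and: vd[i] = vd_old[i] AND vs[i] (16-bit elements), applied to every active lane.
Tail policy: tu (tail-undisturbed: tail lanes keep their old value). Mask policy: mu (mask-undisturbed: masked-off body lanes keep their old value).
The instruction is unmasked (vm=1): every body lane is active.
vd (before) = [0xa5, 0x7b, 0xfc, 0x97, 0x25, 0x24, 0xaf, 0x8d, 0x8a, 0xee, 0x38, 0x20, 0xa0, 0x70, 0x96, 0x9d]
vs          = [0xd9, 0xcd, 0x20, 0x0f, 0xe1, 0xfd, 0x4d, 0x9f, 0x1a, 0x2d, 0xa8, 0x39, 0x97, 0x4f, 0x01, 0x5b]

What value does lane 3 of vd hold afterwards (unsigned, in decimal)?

vd[3] = 7

VLMAX = (128 × 2) / 16 = 16 lanes
vl ← min(5, 16) = 5
[0] and(0xa5,0xd9) = 0x81
[1] and(0x7b,0xcd) = 0x49
[2] and(0xfc,0x20) = 0x20
[3] and(0x97,0x0f) = 0x07
[4] and(0x25,0xe1) = 0x21
[5] tail/keep = 0x24
[6] tail/keep = 0xaf
[7] tail/keep = 0x8d
[8] tail/keep = 0x8a
[9] tail/keep = 0xee
[10] tail/keep = 0x38
[11] tail/keep = 0x20
[12] tail/keep = 0xa0
[13] tail/keep = 0x70
[14] tail/keep = 0x96
[15] tail/keep = 0x9d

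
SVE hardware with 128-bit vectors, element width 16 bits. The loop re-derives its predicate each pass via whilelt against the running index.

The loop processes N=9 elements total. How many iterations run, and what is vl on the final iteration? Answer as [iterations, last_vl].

register lanes = 128/16 = 8
N=9: ⌈9/8⌉ = 2 iters; last vl = 9 − 1×8 = 1

[iterations, last_vl] = [2, 1]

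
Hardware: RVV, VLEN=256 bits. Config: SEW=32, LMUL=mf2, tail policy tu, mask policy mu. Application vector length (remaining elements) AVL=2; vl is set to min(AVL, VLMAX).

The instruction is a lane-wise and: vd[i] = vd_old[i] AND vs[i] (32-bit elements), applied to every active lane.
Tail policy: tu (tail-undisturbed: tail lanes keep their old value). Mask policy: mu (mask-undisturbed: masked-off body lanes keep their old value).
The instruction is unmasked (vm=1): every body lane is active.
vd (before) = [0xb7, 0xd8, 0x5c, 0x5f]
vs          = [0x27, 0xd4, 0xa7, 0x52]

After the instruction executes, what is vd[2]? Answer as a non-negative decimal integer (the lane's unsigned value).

lanes per group: 256·1/2/32 = 4
vl ← min(2, 4) = 2
vd[0] and(0xb7,0x27) -> 0x27
vd[1] and(0xd8,0xd4) -> 0xd0
vd[2] tail/keep -> 0x5c
vd[3] tail/keep -> 0x5f

vd[2] = 92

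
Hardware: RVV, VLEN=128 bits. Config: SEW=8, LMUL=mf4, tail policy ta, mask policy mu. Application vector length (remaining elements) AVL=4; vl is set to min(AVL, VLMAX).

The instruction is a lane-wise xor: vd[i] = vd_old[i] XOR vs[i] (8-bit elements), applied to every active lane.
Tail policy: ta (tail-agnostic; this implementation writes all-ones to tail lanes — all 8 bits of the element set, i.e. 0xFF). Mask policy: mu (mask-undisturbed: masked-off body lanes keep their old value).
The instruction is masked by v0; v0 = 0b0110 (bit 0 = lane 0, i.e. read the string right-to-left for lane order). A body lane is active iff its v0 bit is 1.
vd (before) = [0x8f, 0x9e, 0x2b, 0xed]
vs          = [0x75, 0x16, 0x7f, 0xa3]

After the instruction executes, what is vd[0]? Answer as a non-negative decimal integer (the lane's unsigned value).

lanes per group: 128·1/4/8 = 4
AVL=4 ≤ VLMAX=4, so vl = 4
  i=0: mask-off/keep → 143
  i=1: xor(0x9e,0x16) → 136
  i=2: xor(0x2b,0x7f) → 84
  i=3: mask-off/keep → 237

vd[0] = 143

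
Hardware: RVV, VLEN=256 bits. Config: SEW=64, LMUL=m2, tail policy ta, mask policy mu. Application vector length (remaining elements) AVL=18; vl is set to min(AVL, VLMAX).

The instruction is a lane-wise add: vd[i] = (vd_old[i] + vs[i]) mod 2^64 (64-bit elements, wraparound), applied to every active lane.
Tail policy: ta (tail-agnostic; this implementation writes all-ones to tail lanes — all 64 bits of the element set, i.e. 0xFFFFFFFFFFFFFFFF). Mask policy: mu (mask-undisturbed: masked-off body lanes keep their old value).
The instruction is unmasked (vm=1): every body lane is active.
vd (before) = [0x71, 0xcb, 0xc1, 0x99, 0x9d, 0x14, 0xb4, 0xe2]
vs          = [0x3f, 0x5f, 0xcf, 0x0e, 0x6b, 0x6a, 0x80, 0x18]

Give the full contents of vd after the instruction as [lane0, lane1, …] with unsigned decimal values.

VLMAX = (256 × 2) / 64 = 8 lanes
vl ← min(18, 8) = 8
  i=0: add(0x71,0x3f) → 176
  i=1: add(0xcb,0x5f) → 298
  i=2: add(0xc1,0xcf) → 400
  i=3: add(0x99,0x0e) → 167
  i=4: add(0x9d,0x6b) → 264
  i=5: add(0x14,0x6a) → 126
  i=6: add(0xb4,0x80) → 308
  i=7: add(0xe2,0x18) → 250

vd = [176, 298, 400, 167, 264, 126, 308, 250]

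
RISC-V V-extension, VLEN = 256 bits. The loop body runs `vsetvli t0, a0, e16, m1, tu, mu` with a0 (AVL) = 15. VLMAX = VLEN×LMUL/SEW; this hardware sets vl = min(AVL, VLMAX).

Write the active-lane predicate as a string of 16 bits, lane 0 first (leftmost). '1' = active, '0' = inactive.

VLMAX = VLEN×LMUL/SEW = 256×1/16 = 16
vl ← min(15, 16) = 15
bits (lane 0 leftmost): 1111111111111110

predicate = 1111111111111110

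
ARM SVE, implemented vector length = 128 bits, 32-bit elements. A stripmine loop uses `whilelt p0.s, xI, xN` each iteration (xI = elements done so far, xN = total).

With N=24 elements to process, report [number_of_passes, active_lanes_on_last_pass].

register lanes = 128/32 = 4
24 elements at 4/iter → 6 passes, remainder 4 on the last

[iterations, last_vl] = [6, 4]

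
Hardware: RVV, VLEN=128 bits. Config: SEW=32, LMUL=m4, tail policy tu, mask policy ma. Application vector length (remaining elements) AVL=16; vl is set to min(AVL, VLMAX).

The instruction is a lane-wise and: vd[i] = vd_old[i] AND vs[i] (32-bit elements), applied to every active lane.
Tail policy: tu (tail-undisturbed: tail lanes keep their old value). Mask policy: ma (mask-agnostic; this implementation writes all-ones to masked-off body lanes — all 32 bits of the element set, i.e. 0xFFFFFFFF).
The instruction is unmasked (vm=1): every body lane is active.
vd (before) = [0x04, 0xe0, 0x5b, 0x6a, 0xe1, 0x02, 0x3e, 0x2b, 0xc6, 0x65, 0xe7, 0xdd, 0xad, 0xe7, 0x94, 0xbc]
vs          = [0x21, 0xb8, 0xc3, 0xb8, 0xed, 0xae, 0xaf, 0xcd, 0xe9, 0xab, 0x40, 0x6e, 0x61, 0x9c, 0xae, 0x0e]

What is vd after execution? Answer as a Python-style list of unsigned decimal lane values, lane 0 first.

VLMAX = (128 × 4) / 32 = 16 lanes
vl ← min(16, 16) = 16
  i=0: and(0x04,0x21) → 0
  i=1: and(0xe0,0xb8) → 160
  i=2: and(0x5b,0xc3) → 67
  i=3: and(0x6a,0xb8) → 40
  i=4: and(0xe1,0xed) → 225
  i=5: and(0x02,0xae) → 2
  i=6: and(0x3e,0xaf) → 46
  i=7: and(0x2b,0xcd) → 9
  i=8: and(0xc6,0xe9) → 192
  i=9: and(0x65,0xab) → 33
  i=10: and(0xe7,0x40) → 64
  i=11: and(0xdd,0x6e) → 76
  i=12: and(0xad,0x61) → 33
  i=13: and(0xe7,0x9c) → 132
  i=14: and(0x94,0xae) → 132
  i=15: and(0xbc,0x0e) → 12

vd = [0, 160, 67, 40, 225, 2, 46, 9, 192, 33, 64, 76, 33, 132, 132, 12]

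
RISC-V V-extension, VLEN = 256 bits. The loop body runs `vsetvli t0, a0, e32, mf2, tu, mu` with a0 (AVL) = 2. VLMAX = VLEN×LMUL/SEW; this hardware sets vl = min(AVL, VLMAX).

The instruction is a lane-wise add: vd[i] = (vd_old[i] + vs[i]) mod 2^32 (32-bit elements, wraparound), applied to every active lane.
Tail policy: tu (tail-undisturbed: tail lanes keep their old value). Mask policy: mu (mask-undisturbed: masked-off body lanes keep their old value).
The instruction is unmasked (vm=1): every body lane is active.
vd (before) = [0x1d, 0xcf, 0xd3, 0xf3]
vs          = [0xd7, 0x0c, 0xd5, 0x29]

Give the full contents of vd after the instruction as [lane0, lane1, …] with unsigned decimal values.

VLMAX = VLEN×LMUL/SEW = 256×1/2/32 = 4
vl ← min(2, 4) = 2
lane  0: add(0x1d,0xd7) ⇒ 0xf4
lane  1: add(0xcf,0x0c) ⇒ 0xdb
lane  2: tail/keep ⇒ 0xd3
lane  3: tail/keep ⇒ 0xf3

vd = [244, 219, 211, 243]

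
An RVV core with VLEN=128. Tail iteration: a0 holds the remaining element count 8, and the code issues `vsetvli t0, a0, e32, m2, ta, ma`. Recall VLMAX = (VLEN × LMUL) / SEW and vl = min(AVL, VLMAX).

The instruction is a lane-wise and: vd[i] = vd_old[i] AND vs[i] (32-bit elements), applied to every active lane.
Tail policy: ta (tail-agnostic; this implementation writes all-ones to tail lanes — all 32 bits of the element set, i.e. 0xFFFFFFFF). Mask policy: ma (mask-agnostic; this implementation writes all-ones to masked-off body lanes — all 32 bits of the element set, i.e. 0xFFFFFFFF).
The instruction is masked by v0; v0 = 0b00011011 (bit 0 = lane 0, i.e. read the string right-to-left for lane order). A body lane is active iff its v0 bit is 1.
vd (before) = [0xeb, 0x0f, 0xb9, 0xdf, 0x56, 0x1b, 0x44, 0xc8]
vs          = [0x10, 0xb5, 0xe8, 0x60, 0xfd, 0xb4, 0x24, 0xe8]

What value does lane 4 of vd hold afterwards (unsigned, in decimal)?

vd[4] = 84

VLMAX = (128 × 2) / 32 = 8 lanes
AVL=8 ≤ VLMAX=8, so vl = 8
vd[0] and(0xeb,0x10) -> 0x00
vd[1] and(0x0f,0xb5) -> 0x05
vd[2] mask-off/ones -> 0xffffffff
vd[3] and(0xdf,0x60) -> 0x40
vd[4] and(0x56,0xfd) -> 0x54
vd[5] mask-off/ones -> 0xffffffff
vd[6] mask-off/ones -> 0xffffffff
vd[7] mask-off/ones -> 0xffffffff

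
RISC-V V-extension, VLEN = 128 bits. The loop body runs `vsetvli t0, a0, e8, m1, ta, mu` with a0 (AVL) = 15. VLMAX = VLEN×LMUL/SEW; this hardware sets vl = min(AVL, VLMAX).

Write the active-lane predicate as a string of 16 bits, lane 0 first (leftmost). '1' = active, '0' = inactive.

VLMAX = VLEN×LMUL/SEW = 128×1/8 = 16
vl = min(AVL, VLMAX) = min(15, 16) = 15
bits (lane 0 leftmost): 1111111111111110

predicate = 1111111111111110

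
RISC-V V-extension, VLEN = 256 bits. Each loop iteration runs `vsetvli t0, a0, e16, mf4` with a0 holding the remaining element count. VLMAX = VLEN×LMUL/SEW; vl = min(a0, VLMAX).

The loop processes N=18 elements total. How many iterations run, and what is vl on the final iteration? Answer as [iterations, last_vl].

VLMAX = (256 × 1/4) / 16 = 4 lanes
iterations = ceil(18/4) = 5; final-pass vl = 2

[iterations, last_vl] = [5, 2]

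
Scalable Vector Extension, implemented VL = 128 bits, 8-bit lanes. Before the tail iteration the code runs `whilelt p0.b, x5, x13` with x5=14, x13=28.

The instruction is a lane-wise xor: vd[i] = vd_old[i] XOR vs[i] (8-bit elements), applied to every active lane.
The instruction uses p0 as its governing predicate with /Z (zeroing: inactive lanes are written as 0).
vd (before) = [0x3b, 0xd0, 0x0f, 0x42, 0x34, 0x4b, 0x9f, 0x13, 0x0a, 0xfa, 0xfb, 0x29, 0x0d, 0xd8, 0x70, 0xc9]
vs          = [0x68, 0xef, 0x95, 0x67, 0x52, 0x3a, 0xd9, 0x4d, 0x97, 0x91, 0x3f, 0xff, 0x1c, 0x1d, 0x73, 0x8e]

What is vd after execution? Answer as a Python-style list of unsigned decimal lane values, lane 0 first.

vd = [83, 63, 154, 37, 102, 113, 70, 94, 157, 107, 196, 214, 17, 197, 0, 0]

lane count: 128 div 8 = 16
whilelt: lane j active iff 14+j < 28 → j < 14 → 14 active
  i=0: xor(0x3b,0x68) → 83
  i=1: xor(0xd0,0xef) → 63
  i=2: xor(0x0f,0x95) → 154
  i=3: xor(0x42,0x67) → 37
  i=4: xor(0x34,0x52) → 102
  i=5: xor(0x4b,0x3a) → 113
  i=6: xor(0x9f,0xd9) → 70
  i=7: xor(0x13,0x4d) → 94
  i=8: xor(0x0a,0x97) → 157
  i=9: xor(0xfa,0x91) → 107
  i=10: xor(0xfb,0x3f) → 196
  i=11: xor(0x29,0xff) → 214
  i=12: xor(0x0d,0x1c) → 17
  i=13: xor(0xd8,0x1d) → 197
  i=14: tail/zero → 0
  i=15: tail/zero → 0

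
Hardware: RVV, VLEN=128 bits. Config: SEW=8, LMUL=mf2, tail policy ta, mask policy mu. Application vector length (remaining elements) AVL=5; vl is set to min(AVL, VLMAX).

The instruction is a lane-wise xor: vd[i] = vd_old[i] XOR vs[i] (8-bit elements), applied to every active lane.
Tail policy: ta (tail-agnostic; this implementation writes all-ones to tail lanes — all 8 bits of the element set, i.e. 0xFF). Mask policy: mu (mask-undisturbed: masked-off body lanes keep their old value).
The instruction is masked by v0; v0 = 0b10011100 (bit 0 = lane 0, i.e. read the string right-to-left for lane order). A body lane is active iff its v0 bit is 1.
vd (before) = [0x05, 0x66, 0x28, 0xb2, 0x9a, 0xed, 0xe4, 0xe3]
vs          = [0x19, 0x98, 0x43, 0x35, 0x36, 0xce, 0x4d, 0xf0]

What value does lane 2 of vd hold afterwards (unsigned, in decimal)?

lanes per group: 128·1/2/8 = 8
AVL=5 ≤ VLMAX=8, so vl = 5
  i=0: mask-off/keep → 5
  i=1: mask-off/keep → 102
  i=2: xor(0x28,0x43) → 107
  i=3: xor(0xb2,0x35) → 135
  i=4: xor(0x9a,0x36) → 172
  i=5: tail/ones → 255
  i=6: tail/ones → 255
  i=7: tail/ones → 255

vd[2] = 107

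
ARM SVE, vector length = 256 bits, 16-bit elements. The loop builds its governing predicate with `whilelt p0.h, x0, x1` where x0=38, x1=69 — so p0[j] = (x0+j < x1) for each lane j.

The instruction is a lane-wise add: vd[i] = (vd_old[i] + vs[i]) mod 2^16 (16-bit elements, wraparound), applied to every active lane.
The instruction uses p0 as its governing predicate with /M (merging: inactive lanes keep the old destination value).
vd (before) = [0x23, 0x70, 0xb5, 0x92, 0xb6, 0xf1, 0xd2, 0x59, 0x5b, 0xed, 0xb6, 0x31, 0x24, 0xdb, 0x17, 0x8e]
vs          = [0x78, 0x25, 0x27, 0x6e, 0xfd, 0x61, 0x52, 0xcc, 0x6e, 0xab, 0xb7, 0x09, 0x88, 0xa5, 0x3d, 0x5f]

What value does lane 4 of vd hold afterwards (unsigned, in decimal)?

vd[4] = 435

lane count: 256 div 16 = 16
active while 38+j < 69, i.e. j ∈ [0,31) capped at 16 ⇒ 16
lane  0: add(0x23,0x78) ⇒ 0x9b
lane  1: add(0x70,0x25) ⇒ 0x95
lane  2: add(0xb5,0x27) ⇒ 0xdc
lane  3: add(0x92,0x6e) ⇒ 0x100
lane  4: add(0xb6,0xfd) ⇒ 0x1b3
lane  5: add(0xf1,0x61) ⇒ 0x152
lane  6: add(0xd2,0x52) ⇒ 0x124
lane  7: add(0x59,0xcc) ⇒ 0x125
lane  8: add(0x5b,0x6e) ⇒ 0xc9
lane  9: add(0xed,0xab) ⇒ 0x198
lane 10: add(0xb6,0xb7) ⇒ 0x16d
lane 11: add(0x31,0x09) ⇒ 0x3a
lane 12: add(0x24,0x88) ⇒ 0xac
lane 13: add(0xdb,0xa5) ⇒ 0x180
lane 14: add(0x17,0x3d) ⇒ 0x54
lane 15: add(0x8e,0x5f) ⇒ 0xed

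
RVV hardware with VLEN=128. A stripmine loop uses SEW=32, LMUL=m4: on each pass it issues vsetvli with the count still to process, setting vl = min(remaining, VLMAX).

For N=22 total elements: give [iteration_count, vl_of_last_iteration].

lanes per group: 128·4/32 = 16
22 elements at 16/iter → 2 passes, remainder 6 on the last

[iterations, last_vl] = [2, 6]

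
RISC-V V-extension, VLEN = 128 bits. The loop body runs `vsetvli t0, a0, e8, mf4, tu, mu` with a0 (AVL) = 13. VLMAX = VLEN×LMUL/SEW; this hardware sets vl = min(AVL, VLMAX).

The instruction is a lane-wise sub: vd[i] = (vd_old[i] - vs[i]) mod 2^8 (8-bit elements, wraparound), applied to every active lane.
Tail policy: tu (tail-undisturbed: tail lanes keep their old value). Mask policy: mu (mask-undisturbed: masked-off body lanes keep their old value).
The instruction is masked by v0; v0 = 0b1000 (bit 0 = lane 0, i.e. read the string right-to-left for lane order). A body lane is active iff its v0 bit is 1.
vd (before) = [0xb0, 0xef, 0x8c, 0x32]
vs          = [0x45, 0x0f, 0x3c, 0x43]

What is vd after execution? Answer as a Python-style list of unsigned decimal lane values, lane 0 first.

vd = [176, 239, 140, 239]

VLMAX = VLEN×LMUL/SEW = 128×1/4/8 = 4
vl ← min(13, 4) = 4
lane  0: mask-off/keep ⇒ 0xb0
lane  1: mask-off/keep ⇒ 0xef
lane  2: mask-off/keep ⇒ 0x8c
lane  3: sub(0x32,0x43) ⇒ 0xef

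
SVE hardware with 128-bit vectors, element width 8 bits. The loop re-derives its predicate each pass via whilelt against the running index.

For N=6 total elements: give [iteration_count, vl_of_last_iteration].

[iterations, last_vl] = [1, 6]

register lanes = 128/8 = 16
6 elements at 16/iter → 1 passes, remainder 6 on the last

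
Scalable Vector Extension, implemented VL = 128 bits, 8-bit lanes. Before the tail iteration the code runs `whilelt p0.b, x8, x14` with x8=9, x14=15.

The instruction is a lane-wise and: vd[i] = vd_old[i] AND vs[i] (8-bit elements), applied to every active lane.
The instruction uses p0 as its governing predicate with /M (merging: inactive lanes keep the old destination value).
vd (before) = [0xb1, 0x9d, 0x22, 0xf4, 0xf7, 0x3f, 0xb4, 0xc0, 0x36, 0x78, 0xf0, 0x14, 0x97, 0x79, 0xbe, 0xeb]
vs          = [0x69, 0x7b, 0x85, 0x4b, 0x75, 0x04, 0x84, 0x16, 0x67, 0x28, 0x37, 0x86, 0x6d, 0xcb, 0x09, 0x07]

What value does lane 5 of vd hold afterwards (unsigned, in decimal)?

vd[5] = 4

128-bit reg / 8-bit elem → 16 lanes
active while 9+j < 15, i.e. j ∈ [0,6) capped at 16 ⇒ 6
vd[0] and(0xb1,0x69) -> 0x21
vd[1] and(0x9d,0x7b) -> 0x19
vd[2] and(0x22,0x85) -> 0x00
vd[3] and(0xf4,0x4b) -> 0x40
vd[4] and(0xf7,0x75) -> 0x75
vd[5] and(0x3f,0x04) -> 0x04
vd[6] tail/keep -> 0xb4
vd[7] tail/keep -> 0xc0
vd[8] tail/keep -> 0x36
vd[9] tail/keep -> 0x78
vd[10] tail/keep -> 0xf0
vd[11] tail/keep -> 0x14
vd[12] tail/keep -> 0x97
vd[13] tail/keep -> 0x79
vd[14] tail/keep -> 0xbe
vd[15] tail/keep -> 0xeb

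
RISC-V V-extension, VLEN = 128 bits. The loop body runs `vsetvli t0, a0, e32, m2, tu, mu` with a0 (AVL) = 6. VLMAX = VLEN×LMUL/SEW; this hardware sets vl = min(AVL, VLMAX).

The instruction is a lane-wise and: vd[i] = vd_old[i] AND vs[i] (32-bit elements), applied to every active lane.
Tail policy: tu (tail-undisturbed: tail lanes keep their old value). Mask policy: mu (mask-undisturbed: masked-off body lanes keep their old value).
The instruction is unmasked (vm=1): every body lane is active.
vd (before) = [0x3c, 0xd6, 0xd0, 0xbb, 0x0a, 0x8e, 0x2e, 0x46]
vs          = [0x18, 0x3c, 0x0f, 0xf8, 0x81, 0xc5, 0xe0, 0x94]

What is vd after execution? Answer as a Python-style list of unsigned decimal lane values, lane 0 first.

vd = [24, 20, 0, 184, 0, 132, 46, 70]

lanes per group: 128·2/32 = 8
AVL=6 ≤ VLMAX=8, so vl = 6
  i=0: and(0x3c,0x18) → 24
  i=1: and(0xd6,0x3c) → 20
  i=2: and(0xd0,0x0f) → 0
  i=3: and(0xbb,0xf8) → 184
  i=4: and(0x0a,0x81) → 0
  i=5: and(0x8e,0xc5) → 132
  i=6: tail/keep → 46
  i=7: tail/keep → 70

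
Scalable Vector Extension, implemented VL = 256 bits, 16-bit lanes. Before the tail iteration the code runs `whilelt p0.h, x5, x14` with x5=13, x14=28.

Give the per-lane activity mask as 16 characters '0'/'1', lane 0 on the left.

256-bit reg / 16-bit elem → 16 lanes
p0[j] = (13+j < 28); true for j=0..14 → 15 lanes set
bits (lane 0 leftmost): 1111111111111110

predicate = 1111111111111110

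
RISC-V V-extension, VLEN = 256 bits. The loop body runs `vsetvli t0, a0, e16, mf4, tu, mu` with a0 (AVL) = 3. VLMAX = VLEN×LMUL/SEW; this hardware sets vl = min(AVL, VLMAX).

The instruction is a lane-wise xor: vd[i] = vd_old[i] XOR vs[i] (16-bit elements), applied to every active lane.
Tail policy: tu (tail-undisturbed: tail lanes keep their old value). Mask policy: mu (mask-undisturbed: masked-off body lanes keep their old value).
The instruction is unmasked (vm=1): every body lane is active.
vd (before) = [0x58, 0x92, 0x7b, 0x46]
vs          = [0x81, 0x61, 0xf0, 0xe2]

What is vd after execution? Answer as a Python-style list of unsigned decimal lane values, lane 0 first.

VLMAX = (256 × 1/4) / 16 = 4 lanes
vl ← min(3, 4) = 3
[0] xor(0x58,0x81) = 0xd9
[1] xor(0x92,0x61) = 0xf3
[2] xor(0x7b,0xf0) = 0x8b
[3] tail/keep = 0x46

vd = [217, 243, 139, 70]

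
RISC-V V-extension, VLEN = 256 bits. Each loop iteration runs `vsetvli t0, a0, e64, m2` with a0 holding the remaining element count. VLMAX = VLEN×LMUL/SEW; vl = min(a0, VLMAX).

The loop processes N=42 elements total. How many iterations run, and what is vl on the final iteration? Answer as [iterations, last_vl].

[iterations, last_vl] = [6, 2]

VLMAX = (256 × 2) / 64 = 8 lanes
N=42: ⌈42/8⌉ = 6 iters; last vl = 42 − 5×8 = 2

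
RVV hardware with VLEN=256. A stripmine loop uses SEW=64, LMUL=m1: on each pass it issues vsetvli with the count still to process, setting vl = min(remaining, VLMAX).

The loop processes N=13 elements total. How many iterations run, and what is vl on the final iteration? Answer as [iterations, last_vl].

[iterations, last_vl] = [4, 1]

VLMAX = (256 × 1) / 64 = 4 lanes
iterations = ceil(13/4) = 4; final-pass vl = 1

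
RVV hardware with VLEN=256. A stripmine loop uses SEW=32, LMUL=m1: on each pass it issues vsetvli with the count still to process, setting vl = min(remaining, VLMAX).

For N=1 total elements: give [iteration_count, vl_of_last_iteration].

VLMAX = (256 × 1) / 32 = 8 lanes
1 elements at 8/iter → 1 passes, remainder 1 on the last

[iterations, last_vl] = [1, 1]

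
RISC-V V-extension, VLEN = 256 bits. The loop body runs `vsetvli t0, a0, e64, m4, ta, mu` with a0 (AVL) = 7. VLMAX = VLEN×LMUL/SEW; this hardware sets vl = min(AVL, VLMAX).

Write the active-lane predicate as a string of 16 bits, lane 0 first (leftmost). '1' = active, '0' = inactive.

VLMAX = (256 × 4) / 64 = 16 lanes
AVL=7 ≤ VLMAX=16, so vl = 7
bits (lane 0 leftmost): 1111111000000000

predicate = 1111111000000000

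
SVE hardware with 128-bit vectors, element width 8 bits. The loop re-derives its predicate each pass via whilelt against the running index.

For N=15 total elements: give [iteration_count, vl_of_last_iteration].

lane count: 128 div 8 = 16
iterations = ceil(15/16) = 1; final-pass vl = 15

[iterations, last_vl] = [1, 15]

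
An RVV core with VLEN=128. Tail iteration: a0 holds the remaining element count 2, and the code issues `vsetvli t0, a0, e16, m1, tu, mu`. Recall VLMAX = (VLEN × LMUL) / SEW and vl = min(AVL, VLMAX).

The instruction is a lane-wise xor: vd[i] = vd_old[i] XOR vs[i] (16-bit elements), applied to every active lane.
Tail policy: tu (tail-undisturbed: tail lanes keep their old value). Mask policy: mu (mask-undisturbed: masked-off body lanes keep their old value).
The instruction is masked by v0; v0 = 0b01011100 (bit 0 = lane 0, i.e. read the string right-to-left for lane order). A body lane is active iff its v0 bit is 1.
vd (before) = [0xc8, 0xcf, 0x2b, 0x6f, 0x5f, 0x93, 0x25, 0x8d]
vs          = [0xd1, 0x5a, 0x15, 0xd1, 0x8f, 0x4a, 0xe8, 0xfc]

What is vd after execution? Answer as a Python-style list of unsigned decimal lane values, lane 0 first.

vd = [200, 207, 43, 111, 95, 147, 37, 141]

VLMAX = (128 × 1) / 16 = 8 lanes
vl ← min(2, 8) = 2
  i=0: mask-off/keep → 200
  i=1: mask-off/keep → 207
  i=2: tail/keep → 43
  i=3: tail/keep → 111
  i=4: tail/keep → 95
  i=5: tail/keep → 147
  i=6: tail/keep → 37
  i=7: tail/keep → 141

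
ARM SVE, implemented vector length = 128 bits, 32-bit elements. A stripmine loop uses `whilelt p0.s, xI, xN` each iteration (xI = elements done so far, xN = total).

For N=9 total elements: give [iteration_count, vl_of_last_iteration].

[iterations, last_vl] = [3, 1]

register lanes = 128/32 = 4
N=9: ⌈9/4⌉ = 3 iters; last vl = 9 − 2×4 = 1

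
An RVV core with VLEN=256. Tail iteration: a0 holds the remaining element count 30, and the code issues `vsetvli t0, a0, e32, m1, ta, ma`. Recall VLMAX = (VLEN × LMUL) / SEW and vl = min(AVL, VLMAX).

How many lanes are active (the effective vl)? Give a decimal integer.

vl = 8

VLMAX = VLEN×LMUL/SEW = 256×1/32 = 8
vl ← min(30, 8) = 8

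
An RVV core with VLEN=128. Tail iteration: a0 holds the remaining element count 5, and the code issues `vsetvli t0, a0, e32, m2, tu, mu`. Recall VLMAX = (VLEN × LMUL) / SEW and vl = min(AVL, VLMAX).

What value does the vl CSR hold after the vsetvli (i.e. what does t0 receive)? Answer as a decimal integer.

vl = 5

VLMAX = VLEN×LMUL/SEW = 128×2/32 = 8
vl = min(AVL, VLMAX) = min(5, 8) = 5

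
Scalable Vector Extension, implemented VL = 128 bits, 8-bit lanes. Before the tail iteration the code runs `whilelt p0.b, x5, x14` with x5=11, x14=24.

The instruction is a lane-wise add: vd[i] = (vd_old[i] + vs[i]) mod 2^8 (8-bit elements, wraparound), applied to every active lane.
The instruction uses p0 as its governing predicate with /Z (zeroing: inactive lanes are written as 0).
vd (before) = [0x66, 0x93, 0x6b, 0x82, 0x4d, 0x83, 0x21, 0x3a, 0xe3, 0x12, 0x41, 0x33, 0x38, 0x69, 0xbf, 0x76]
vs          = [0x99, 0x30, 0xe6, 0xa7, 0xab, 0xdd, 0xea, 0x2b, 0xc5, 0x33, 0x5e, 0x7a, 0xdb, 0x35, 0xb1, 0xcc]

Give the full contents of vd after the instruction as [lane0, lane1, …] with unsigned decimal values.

vd = [255, 195, 81, 41, 248, 96, 11, 101, 168, 69, 159, 173, 19, 0, 0, 0]

128-bit reg / 8-bit elem → 16 lanes
whilelt: lane j active iff 11+j < 24 → j < 13 → 13 active
  i=0: add(0x66,0x99) → 255
  i=1: add(0x93,0x30) → 195
  i=2: add(0x6b,0xe6) → 81
  i=3: add(0x82,0xa7) → 41
  i=4: add(0x4d,0xab) → 248
  i=5: add(0x83,0xdd) → 96
  i=6: add(0x21,0xea) → 11
  i=7: add(0x3a,0x2b) → 101
  i=8: add(0xe3,0xc5) → 168
  i=9: add(0x12,0x33) → 69
  i=10: add(0x41,0x5e) → 159
  i=11: add(0x33,0x7a) → 173
  i=12: add(0x38,0xdb) → 19
  i=13: tail/zero → 0
  i=14: tail/zero → 0
  i=15: tail/zero → 0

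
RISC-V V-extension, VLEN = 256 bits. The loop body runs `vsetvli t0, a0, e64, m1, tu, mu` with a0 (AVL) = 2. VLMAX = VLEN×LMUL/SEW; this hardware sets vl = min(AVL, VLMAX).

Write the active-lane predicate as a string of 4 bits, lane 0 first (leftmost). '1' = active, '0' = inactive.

lanes per group: 256·1/64 = 4
vl ← min(2, 4) = 2
bits (lane 0 leftmost): 1100

predicate = 1100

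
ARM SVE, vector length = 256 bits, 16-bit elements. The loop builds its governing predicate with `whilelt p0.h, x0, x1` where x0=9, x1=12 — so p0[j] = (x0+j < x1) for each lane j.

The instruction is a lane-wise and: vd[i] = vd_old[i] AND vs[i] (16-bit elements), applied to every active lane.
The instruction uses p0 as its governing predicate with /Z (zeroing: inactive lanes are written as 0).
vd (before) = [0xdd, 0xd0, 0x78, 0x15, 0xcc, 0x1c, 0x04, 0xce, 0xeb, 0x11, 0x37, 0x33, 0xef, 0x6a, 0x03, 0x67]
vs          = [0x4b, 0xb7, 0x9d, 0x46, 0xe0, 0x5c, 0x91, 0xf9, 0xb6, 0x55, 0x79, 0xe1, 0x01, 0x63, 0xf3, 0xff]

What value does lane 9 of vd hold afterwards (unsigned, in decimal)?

256-bit reg / 16-bit elem → 16 lanes
p0[j] = (9+j < 12); true for j=0..2 → 3 lanes set
  i=0: and(0xdd,0x4b) → 73
  i=1: and(0xd0,0xb7) → 144
  i=2: and(0x78,0x9d) → 24
  i=3: tail/zero → 0
  i=4: tail/zero → 0
  i=5: tail/zero → 0
  i=6: tail/zero → 0
  i=7: tail/zero → 0
  i=8: tail/zero → 0
  i=9: tail/zero → 0
  i=10: tail/zero → 0
  i=11: tail/zero → 0
  i=12: tail/zero → 0
  i=13: tail/zero → 0
  i=14: tail/zero → 0
  i=15: tail/zero → 0

vd[9] = 0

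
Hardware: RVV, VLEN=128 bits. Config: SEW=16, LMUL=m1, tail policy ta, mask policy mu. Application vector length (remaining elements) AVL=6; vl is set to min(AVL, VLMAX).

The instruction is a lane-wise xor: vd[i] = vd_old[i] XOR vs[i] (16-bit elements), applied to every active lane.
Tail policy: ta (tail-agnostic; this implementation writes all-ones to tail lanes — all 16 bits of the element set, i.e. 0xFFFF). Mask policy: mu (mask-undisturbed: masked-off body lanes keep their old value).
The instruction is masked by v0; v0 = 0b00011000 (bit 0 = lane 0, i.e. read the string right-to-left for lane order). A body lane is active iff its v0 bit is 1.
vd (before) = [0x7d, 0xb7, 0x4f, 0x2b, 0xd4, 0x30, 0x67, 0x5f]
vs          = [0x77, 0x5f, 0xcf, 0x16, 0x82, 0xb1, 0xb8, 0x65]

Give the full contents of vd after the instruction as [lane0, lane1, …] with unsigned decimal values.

vd = [125, 183, 79, 61, 86, 48, 65535, 65535]

VLMAX = VLEN×LMUL/SEW = 128×1/16 = 8
vl = min(AVL, VLMAX) = min(6, 8) = 6
[0] mask-off/keep = 0x7d
[1] mask-off/keep = 0xb7
[2] mask-off/keep = 0x4f
[3] xor(0x2b,0x16) = 0x3d
[4] xor(0xd4,0x82) = 0x56
[5] mask-off/keep = 0x30
[6] tail/ones = 0xffff
[7] tail/ones = 0xffff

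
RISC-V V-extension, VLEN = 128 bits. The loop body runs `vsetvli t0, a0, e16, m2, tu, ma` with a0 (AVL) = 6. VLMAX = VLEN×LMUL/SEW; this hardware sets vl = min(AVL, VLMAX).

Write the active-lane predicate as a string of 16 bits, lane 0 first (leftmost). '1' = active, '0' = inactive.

VLMAX = (128 × 2) / 16 = 16 lanes
AVL=6 ≤ VLMAX=16, so vl = 6
bits (lane 0 leftmost): 1111110000000000

predicate = 1111110000000000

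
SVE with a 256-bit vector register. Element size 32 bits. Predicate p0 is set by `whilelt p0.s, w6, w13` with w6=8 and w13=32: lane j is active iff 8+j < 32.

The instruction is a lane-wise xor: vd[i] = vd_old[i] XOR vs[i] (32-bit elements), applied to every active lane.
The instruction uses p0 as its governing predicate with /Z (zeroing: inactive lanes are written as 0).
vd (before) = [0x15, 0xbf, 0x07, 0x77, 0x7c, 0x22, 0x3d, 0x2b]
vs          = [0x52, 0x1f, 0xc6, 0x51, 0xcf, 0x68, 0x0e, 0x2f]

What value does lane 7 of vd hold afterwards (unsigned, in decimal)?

vd[7] = 4

lane count: 256 div 32 = 8
active while 8+j < 32, i.e. j ∈ [0,24) capped at 8 ⇒ 8
[0] xor(0x15,0x52) = 0x47
[1] xor(0xbf,0x1f) = 0xa0
[2] xor(0x07,0xc6) = 0xc1
[3] xor(0x77,0x51) = 0x26
[4] xor(0x7c,0xcf) = 0xb3
[5] xor(0x22,0x68) = 0x4a
[6] xor(0x3d,0x0e) = 0x33
[7] xor(0x2b,0x2f) = 0x04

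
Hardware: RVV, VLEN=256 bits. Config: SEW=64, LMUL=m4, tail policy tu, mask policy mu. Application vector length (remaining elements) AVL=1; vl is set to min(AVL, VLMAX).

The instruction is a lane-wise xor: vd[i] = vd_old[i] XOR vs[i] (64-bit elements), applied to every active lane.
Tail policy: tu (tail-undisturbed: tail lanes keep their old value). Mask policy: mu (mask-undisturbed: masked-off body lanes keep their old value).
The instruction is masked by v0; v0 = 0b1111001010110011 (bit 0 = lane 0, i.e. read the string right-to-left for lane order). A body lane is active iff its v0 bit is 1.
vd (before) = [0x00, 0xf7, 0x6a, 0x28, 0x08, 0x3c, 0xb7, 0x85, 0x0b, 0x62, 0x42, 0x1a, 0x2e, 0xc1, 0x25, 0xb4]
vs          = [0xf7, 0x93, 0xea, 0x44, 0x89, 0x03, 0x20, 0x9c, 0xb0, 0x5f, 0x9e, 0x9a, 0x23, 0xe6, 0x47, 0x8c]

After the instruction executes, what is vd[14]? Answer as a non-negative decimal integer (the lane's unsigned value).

lanes per group: 256·4/64 = 16
vl = min(AVL, VLMAX) = min(1, 16) = 1
lane  0: xor(0x00,0xf7) ⇒ 0xf7
lane  1: tail/keep ⇒ 0xf7
lane  2: tail/keep ⇒ 0x6a
lane  3: tail/keep ⇒ 0x28
lane  4: tail/keep ⇒ 0x08
lane  5: tail/keep ⇒ 0x3c
lane  6: tail/keep ⇒ 0xb7
lane  7: tail/keep ⇒ 0x85
lane  8: tail/keep ⇒ 0x0b
lane  9: tail/keep ⇒ 0x62
lane 10: tail/keep ⇒ 0x42
lane 11: tail/keep ⇒ 0x1a
lane 12: tail/keep ⇒ 0x2e
lane 13: tail/keep ⇒ 0xc1
lane 14: tail/keep ⇒ 0x25
lane 15: tail/keep ⇒ 0xb4

vd[14] = 37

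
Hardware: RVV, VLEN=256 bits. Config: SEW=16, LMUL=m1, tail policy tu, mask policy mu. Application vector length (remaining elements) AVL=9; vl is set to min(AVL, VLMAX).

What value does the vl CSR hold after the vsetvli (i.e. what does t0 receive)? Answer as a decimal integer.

VLMAX = VLEN×LMUL/SEW = 256×1/16 = 16
vl ← min(9, 16) = 9

vl = 9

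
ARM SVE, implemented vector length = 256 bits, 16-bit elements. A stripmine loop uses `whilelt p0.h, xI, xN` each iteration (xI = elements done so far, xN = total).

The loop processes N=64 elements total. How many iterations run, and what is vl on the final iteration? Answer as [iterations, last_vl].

register lanes = 256/16 = 16
N=64: ⌈64/16⌉ = 4 iters; last vl = 64 − 3×16 = 16

[iterations, last_vl] = [4, 16]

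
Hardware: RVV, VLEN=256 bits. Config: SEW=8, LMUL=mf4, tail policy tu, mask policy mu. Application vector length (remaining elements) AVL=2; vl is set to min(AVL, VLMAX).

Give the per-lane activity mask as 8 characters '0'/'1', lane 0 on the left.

lanes per group: 256·1/4/8 = 8
vl ← min(2, 8) = 2
bits (lane 0 leftmost): 11000000

predicate = 11000000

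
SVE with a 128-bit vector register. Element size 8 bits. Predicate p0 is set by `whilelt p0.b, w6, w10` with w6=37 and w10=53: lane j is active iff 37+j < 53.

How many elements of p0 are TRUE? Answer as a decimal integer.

lane count: 128 div 8 = 16
active while 37+j < 53, i.e. j ∈ [0,16) capped at 16 ⇒ 16

vl = 16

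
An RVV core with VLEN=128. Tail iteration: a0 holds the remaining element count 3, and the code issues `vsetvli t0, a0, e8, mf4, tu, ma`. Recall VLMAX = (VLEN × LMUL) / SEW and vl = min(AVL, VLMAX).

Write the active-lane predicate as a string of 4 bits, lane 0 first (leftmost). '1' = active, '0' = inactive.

predicate = 1110

VLMAX = VLEN×LMUL/SEW = 128×1/4/8 = 4
vl ← min(3, 4) = 3
bits (lane 0 leftmost): 1110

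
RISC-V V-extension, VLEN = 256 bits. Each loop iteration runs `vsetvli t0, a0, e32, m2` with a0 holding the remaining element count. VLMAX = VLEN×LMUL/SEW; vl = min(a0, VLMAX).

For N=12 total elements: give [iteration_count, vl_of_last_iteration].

[iterations, last_vl] = [1, 12]

VLMAX = (256 × 2) / 32 = 16 lanes
iterations = ceil(12/16) = 1; final-pass vl = 12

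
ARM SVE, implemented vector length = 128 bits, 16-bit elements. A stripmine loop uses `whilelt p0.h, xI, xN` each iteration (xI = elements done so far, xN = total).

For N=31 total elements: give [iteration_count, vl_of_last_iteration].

128-bit reg / 16-bit elem → 8 lanes
N=31: ⌈31/8⌉ = 4 iters; last vl = 31 − 3×8 = 7

[iterations, last_vl] = [4, 7]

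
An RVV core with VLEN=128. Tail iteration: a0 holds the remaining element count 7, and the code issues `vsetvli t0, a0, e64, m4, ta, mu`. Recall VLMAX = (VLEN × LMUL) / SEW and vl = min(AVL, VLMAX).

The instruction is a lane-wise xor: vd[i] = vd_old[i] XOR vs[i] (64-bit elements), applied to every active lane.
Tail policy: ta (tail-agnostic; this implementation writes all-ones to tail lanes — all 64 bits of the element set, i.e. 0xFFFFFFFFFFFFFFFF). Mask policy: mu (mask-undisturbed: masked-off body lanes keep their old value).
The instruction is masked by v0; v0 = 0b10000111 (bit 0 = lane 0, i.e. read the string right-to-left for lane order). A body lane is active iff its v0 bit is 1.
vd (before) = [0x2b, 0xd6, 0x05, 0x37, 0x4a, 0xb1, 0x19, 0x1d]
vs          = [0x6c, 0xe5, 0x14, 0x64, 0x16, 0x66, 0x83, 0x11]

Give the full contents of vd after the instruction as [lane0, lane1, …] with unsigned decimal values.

vd = [71, 51, 17, 55, 74, 177, 25, 18446744073709551615]

lanes per group: 128·4/64 = 8
AVL=7 ≤ VLMAX=8, so vl = 7
lane  0: xor(0x2b,0x6c) ⇒ 0x47
lane  1: xor(0xd6,0xe5) ⇒ 0x33
lane  2: xor(0x05,0x14) ⇒ 0x11
lane  3: mask-off/keep ⇒ 0x37
lane  4: mask-off/keep ⇒ 0x4a
lane  5: mask-off/keep ⇒ 0xb1
lane  6: mask-off/keep ⇒ 0x19
lane  7: tail/ones ⇒ 0xffffffffffffffff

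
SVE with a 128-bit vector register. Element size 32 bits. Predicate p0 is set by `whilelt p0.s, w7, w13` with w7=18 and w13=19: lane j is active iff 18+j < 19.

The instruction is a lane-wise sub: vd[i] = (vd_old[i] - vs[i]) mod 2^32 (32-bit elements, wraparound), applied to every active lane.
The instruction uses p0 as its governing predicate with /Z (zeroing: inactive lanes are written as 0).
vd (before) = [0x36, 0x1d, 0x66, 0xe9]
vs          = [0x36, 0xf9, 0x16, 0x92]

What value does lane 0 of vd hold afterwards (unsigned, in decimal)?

vd[0] = 0

lane count: 128 div 32 = 4
active while 18+j < 19, i.e. j ∈ [0,1) capped at 4 ⇒ 1
[0] sub(0x36,0x36) = 0x00
[1] tail/zero = 0x00
[2] tail/zero = 0x00
[3] tail/zero = 0x00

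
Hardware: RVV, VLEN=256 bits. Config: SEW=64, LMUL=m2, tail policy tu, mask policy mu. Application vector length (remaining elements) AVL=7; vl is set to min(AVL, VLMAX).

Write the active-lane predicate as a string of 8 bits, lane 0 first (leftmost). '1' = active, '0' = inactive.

predicate = 11111110

lanes per group: 256·2/64 = 8
vl ← min(7, 8) = 7
bits (lane 0 leftmost): 11111110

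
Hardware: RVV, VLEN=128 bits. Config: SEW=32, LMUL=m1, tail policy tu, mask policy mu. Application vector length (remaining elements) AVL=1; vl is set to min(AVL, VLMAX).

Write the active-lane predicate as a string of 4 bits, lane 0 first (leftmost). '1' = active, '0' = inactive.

VLMAX = VLEN×LMUL/SEW = 128×1/32 = 4
vl ← min(1, 4) = 1
bits (lane 0 leftmost): 1000

predicate = 1000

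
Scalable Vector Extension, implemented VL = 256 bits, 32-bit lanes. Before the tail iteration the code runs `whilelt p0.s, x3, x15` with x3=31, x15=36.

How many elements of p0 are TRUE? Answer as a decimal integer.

vl = 5

lane count: 256 div 32 = 8
active while 31+j < 36, i.e. j ∈ [0,5) capped at 8 ⇒ 5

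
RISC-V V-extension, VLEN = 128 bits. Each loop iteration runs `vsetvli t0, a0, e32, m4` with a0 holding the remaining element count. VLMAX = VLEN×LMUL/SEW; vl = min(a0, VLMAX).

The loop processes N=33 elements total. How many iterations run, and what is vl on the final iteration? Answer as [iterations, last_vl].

[iterations, last_vl] = [3, 1]

VLMAX = VLEN×LMUL/SEW = 128×4/32 = 16
iterations = ceil(33/16) = 3; final-pass vl = 1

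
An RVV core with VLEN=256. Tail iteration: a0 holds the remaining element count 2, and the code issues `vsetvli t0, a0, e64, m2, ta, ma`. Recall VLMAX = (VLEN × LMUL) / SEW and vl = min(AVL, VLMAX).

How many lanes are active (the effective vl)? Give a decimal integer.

VLMAX = VLEN×LMUL/SEW = 256×2/64 = 8
vl = min(AVL, VLMAX) = min(2, 8) = 2

vl = 2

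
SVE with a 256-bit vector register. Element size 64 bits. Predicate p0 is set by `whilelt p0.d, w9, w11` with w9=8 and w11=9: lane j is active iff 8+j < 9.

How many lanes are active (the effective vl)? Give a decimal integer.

256-bit reg / 64-bit elem → 4 lanes
p0[j] = (8+j < 9); true for j=0..0 → 1 lanes set

vl = 1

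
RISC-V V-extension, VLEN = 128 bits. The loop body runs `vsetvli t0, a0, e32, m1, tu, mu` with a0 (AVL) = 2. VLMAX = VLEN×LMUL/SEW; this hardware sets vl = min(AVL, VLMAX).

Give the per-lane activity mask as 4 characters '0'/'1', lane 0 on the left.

VLMAX = (128 × 1) / 32 = 4 lanes
vl = min(AVL, VLMAX) = min(2, 4) = 2
bits (lane 0 leftmost): 1100

predicate = 1100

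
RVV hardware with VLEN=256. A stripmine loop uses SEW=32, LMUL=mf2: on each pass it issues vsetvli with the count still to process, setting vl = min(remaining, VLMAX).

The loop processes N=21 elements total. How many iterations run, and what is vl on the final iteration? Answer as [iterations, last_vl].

lanes per group: 256·1/2/32 = 4
21 elements at 4/iter → 6 passes, remainder 1 on the last

[iterations, last_vl] = [6, 1]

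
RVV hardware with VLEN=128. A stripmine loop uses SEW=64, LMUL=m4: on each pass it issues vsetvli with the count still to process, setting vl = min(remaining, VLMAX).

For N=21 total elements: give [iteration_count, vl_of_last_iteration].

[iterations, last_vl] = [3, 5]

lanes per group: 128·4/64 = 8
iterations = ceil(21/8) = 3; final-pass vl = 5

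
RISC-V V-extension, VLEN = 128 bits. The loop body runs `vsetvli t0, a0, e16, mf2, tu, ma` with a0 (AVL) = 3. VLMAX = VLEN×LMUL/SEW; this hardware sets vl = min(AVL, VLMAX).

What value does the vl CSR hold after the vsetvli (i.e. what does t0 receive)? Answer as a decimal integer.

VLMAX = VLEN×LMUL/SEW = 128×1/2/16 = 4
vl ← min(3, 4) = 3

vl = 3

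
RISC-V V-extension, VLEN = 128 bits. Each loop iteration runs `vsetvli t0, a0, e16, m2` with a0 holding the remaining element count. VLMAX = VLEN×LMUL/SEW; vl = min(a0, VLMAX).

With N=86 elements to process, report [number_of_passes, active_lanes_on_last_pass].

[iterations, last_vl] = [6, 6]

lanes per group: 128·2/16 = 16
N=86: ⌈86/16⌉ = 6 iters; last vl = 86 − 5×16 = 6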